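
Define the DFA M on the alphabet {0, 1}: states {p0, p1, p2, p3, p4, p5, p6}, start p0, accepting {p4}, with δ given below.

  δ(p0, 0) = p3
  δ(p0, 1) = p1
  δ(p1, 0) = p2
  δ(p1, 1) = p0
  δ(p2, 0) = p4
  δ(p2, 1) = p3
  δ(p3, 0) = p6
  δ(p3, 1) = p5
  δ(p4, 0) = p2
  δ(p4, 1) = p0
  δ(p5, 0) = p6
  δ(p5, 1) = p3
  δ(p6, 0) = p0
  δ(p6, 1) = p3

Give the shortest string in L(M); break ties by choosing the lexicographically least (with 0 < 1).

100

A breadth-first search from p0 reaches an accepting state first via the path p0 → p1 → p2 → p4 on input 100.
No string of length < 3 is accepted (BFS exhausts all shorter strings without reaching an accepting state), and 100 is the lexicographically least accepting string of length 3.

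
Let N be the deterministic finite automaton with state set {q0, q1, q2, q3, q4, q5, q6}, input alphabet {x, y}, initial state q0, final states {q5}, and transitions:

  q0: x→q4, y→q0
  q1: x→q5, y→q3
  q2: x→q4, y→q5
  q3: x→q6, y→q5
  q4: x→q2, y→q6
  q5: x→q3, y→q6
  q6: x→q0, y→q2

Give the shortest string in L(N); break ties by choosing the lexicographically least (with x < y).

xxy

A breadth-first search from q0 reaches an accepting state first via the path q0 → q4 → q2 → q5 on input xxy.
No string of length < 3 is accepted (BFS exhausts all shorter strings without reaching an accepting state), and xxy is the lexicographically least accepting string of length 3.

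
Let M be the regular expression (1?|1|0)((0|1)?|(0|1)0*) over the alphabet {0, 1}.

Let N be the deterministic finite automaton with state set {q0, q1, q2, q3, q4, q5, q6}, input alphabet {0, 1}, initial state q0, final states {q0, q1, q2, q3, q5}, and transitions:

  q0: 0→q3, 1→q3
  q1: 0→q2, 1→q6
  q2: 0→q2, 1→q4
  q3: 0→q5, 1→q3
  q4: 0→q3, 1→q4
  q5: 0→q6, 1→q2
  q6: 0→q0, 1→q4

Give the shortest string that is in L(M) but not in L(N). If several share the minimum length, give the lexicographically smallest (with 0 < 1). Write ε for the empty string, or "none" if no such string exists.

000

The string 000 is accepted by M but not by N.
No shorter string lies in the difference, and 000 is the lexicographically first length-3 string in L(M) \ L(N).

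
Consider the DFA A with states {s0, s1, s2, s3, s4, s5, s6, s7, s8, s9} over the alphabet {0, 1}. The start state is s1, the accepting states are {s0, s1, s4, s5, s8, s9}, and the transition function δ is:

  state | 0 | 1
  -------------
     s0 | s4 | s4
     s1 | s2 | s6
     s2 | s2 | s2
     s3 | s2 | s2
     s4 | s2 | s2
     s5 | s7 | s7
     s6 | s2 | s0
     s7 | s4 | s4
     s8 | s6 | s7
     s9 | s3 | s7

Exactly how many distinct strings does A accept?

4

The useful subgraph on states {s0, s1, s4, s6} is acyclic, so L(A) is finite; the longest accepting path visits 4 useful states, giving maximum string length 3.
Counting accepting paths from s1 by length: 1 of length 0, 1 of length 2, 2 of length 3. Total 4.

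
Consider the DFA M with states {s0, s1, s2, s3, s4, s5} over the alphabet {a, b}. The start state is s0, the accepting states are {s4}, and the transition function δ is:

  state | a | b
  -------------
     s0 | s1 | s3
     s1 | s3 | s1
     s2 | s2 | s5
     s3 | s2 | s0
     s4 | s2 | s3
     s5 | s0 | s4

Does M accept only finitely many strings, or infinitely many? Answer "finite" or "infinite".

State s1 is reachable from the start and can reach an accepting state, and it lies on the cycle s1 → s1.
Traversing that cycle any number of times yields accepted strings of unbounded length, so the language is infinite.

infinite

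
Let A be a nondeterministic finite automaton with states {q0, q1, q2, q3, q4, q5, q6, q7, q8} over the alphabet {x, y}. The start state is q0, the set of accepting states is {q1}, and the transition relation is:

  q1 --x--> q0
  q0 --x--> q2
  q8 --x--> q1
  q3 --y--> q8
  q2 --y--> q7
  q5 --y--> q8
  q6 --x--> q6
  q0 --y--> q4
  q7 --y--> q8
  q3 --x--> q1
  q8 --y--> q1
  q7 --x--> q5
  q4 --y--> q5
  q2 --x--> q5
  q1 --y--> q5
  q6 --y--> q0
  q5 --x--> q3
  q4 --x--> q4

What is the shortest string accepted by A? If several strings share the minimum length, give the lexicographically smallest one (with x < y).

A breadth-first search from q0 reaches an accepting state first via the path q0 → q2 → q5 → q3 → q1 on input xxxx.
No string of length < 4 is accepted (BFS exhausts all shorter strings without reaching an accepting state), and xxxx is the lexicographically least accepting string of length 4.

xxxx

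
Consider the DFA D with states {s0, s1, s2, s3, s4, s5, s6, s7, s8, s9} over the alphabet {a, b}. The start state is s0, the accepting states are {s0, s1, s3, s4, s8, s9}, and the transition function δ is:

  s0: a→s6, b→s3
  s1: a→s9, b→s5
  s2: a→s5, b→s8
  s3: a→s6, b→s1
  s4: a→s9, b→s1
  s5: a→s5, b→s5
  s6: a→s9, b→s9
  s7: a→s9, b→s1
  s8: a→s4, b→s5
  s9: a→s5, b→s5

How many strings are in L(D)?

The useful subgraph on states {s0, s1, s3, s6, s9} is acyclic, so L(D) is finite; the longest accepting path visits 4 useful states, giving maximum string length 3.
Counting accepting paths from s0 by length: 1 of length 0, 1 of length 1, 3 of length 2, 3 of length 3. Total 8.

8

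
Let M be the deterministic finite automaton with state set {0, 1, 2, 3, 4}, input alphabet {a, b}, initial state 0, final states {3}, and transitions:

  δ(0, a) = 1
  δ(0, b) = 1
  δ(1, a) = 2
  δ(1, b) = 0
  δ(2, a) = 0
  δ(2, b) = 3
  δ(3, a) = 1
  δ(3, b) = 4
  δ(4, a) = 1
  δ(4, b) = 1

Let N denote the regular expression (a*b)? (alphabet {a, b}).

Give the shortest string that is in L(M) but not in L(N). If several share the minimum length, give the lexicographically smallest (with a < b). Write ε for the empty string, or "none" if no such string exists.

The string bab is accepted by M but not by N.
No shorter string lies in the difference, and bab is the lexicographically first length-3 string in L(M) \ L(N).

bab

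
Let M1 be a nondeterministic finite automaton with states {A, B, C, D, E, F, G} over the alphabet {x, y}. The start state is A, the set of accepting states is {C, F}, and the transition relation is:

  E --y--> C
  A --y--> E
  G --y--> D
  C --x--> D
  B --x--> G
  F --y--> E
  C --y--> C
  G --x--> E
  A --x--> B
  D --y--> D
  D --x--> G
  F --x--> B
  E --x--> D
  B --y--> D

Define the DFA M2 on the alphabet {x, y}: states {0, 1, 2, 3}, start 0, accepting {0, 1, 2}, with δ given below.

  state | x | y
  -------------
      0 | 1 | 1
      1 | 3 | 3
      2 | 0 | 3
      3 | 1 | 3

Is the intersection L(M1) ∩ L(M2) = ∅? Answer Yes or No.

Exploring the product automaton M1 × M2 from the start pair (A, 0), following both machines on each input symbol, reaches 9 state pairs: (A, 0), (B, 1), (E, 1), (G, 3), (D, 3), (C, 3), (G, 1), (D, 1), (E, 3).
M1 accepts in {C, F} and M2 accepts in {0, 1, 2}; no reachable pair has both components accepting, so no string drives both machines to acceptance simultaneously and L(M1) ∩ L(M2) = ∅.
So no string is accepted by both, and the intersection is empty.

Yes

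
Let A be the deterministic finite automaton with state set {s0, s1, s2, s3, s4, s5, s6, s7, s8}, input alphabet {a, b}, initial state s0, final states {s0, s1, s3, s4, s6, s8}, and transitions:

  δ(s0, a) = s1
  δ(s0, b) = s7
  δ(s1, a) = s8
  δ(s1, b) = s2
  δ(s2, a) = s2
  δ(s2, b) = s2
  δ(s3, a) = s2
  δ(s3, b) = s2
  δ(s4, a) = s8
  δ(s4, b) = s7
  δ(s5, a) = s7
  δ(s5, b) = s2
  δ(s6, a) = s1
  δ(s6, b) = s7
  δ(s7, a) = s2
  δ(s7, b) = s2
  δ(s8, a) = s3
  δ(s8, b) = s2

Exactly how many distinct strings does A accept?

The useful subgraph on states {s0, s1, s3, s8} is acyclic, so L(A) is finite; the longest accepting path visits 4 useful states, giving maximum string length 3.
Counting accepting paths from s0 by length: 1 of length 0, 1 of length 1, 1 of length 2, 1 of length 3. Total 4.

4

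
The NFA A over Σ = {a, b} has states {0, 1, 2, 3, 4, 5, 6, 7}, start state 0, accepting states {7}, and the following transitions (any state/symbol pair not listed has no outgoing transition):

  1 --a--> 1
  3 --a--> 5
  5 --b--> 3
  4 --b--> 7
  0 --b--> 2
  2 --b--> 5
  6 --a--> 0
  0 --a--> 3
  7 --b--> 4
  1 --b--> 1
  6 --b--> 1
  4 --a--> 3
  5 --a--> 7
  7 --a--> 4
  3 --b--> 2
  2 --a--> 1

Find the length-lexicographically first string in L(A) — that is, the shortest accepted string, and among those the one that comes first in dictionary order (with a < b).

aaa

A breadth-first search from 0 reaches an accepting state first via the path 0 → 3 → 5 → 7 on input aaa.
No string of length < 3 is accepted (BFS exhausts all shorter strings without reaching an accepting state), and aaa is the lexicographically least accepting string of length 3.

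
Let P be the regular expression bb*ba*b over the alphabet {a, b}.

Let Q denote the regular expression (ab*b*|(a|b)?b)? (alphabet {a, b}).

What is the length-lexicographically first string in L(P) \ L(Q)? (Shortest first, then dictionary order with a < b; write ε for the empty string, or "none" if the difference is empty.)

bbb

The string bbb is accepted by P but not by Q.
No shorter string lies in the difference, and bbb is the lexicographically first length-3 string in L(P) \ L(Q).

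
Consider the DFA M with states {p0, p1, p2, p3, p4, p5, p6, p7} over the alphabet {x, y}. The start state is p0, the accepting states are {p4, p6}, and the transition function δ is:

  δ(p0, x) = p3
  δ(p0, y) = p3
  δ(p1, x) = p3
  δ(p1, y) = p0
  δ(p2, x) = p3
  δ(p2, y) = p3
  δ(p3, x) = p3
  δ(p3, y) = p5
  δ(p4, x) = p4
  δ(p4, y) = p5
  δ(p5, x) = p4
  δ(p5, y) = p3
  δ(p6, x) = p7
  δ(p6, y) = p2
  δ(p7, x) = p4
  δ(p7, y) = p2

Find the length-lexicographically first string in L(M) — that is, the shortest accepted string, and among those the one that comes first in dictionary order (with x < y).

xyx

A breadth-first search from p0 reaches an accepting state first via the path p0 → p3 → p5 → p4 on input xyx.
No string of length < 3 is accepted (BFS exhausts all shorter strings without reaching an accepting state), and xyx is the lexicographically least accepting string of length 3.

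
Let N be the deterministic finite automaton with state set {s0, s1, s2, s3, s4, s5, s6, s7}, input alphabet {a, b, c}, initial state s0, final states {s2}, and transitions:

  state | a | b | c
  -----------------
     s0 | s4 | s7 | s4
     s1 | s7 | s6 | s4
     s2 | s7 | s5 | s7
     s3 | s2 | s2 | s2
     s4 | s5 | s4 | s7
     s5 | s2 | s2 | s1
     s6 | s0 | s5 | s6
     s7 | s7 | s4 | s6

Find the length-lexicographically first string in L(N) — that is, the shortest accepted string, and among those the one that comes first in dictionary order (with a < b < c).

A breadth-first search from s0 reaches an accepting state first via the path s0 → s4 → s5 → s2 on input aaa.
No string of length < 3 is accepted (BFS exhausts all shorter strings without reaching an accepting state), and aaa is the lexicographically least accepting string of length 3.

aaa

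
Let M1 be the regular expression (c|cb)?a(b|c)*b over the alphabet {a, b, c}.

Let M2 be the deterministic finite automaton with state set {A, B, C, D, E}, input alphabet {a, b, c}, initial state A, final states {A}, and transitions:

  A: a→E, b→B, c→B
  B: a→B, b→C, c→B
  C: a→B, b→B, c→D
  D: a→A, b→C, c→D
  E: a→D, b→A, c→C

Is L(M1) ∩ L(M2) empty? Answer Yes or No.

No

The string ab is accepted by both M1 and M2.
Hence L(M1) ∩ L(M2) ≠ ∅.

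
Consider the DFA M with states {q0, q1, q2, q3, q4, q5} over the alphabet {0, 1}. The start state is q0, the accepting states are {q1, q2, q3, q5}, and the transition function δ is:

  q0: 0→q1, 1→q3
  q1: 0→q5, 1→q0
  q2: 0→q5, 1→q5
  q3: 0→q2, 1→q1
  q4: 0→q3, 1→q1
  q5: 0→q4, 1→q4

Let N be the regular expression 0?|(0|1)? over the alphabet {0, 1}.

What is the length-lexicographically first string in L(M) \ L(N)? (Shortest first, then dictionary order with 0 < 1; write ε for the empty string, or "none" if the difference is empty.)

00

The string 00 is accepted by M but not by N.
No shorter string lies in the difference, and 00 is the lexicographically first length-2 string in L(M) \ L(N).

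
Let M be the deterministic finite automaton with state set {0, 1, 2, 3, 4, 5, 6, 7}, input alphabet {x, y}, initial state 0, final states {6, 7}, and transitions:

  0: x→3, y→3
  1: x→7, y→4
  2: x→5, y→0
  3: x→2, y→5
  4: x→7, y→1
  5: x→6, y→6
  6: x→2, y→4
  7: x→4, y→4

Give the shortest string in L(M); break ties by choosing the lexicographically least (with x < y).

xyx

A breadth-first search from 0 reaches an accepting state first via the path 0 → 3 → 5 → 6 on input xyx.
No string of length < 3 is accepted (BFS exhausts all shorter strings without reaching an accepting state), and xyx is the lexicographically least accepting string of length 3.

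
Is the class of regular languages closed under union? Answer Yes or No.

Given DFAs for L₁ and L₂, run them in parallel: the product automaton on Q₁ × Q₂ that accepts when either component is accepting recognises L₁ ∪ L₂ (equivalently, R₁ | R₂ is a regular expression for it).
So the regular languages are closed under union.

Yes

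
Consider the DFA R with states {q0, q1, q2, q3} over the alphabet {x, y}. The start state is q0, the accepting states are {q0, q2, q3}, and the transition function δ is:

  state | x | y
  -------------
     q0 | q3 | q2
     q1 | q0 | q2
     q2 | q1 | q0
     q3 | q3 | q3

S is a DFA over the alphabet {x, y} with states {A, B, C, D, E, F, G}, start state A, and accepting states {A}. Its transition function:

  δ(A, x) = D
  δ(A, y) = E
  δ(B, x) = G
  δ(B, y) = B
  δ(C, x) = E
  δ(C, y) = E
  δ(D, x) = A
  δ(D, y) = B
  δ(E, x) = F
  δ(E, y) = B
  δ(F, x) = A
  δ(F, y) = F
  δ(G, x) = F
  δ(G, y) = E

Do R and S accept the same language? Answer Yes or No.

The string x is accepted by R but rejected by S.
So L(R) ≠ L(S).

No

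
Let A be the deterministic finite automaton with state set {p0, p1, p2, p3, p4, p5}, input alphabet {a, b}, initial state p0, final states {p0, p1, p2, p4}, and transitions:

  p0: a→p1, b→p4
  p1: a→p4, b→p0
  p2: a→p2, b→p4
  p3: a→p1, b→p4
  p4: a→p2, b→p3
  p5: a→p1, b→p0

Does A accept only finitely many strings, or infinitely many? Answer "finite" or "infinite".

State p0 is reachable from the start and can reach an accepting state, and it lies on the cycle p0 → p1 → p0.
Traversing that cycle any number of times yields accepted strings of unbounded length, so the language is infinite.

infinite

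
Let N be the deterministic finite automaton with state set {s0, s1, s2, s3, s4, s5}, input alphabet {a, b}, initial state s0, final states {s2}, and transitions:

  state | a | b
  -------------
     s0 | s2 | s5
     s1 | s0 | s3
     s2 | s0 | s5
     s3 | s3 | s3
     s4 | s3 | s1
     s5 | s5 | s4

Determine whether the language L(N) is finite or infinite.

infinite

State s0 is reachable from the start and can reach an accepting state, and it lies on the cycle s0 → s2 → s0.
Traversing that cycle any number of times yields accepted strings of unbounded length, so the language is infinite.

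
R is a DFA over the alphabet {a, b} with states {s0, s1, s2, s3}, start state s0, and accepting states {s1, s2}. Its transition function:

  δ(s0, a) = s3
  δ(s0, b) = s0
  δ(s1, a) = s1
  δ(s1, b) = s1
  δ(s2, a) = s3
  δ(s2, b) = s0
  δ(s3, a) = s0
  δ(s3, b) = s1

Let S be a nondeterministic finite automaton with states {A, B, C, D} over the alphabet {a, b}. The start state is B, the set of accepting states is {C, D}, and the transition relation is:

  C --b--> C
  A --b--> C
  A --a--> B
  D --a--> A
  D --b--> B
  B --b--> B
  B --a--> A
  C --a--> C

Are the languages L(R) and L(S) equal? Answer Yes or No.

Exploring the product automaton R × S from the start pair (s0, B), following both machines on each input symbol, reaches 3 state pairs: (s0, B), (s3, A), (s1, C).
R accepts in {s1, s2} and S accepts in {C, D}. In every reachable pair the two components are either both accepting — (s1, C) — or both non-accepting, so no string is accepted by exactly one of the machines: L(R) \ L(S) and L(S) \ L(R) are both empty.
Hence every string is accepted by R iff it is accepted by S, and the two languages coincide.

Yes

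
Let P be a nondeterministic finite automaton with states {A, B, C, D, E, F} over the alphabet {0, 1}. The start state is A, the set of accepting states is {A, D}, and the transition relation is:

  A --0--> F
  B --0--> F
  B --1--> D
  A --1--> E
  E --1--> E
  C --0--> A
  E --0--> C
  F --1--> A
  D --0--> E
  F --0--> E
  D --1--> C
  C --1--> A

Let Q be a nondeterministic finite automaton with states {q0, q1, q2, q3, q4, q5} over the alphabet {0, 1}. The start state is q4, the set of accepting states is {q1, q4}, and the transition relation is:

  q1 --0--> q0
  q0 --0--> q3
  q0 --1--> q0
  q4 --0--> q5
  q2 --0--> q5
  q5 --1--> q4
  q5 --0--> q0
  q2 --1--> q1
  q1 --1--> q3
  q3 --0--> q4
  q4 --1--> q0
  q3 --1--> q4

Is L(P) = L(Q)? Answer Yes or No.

Exploring the product automaton P × Q from the start pair (A, q4), following both machines on each input symbol, reaches 4 state pairs: (A, q4), (F, q5), (E, q0), (C, q3).
P accepts in {A, D} and Q accepts in {q1, q4}. In every reachable pair the two components are either both accepting — (A, q4) — or both non-accepting, so no string is accepted by exactly one of the machines: L(P) \ L(Q) and L(Q) \ L(P) are both empty.
Hence every string is accepted by P iff it is accepted by Q, and the two languages coincide.

Yes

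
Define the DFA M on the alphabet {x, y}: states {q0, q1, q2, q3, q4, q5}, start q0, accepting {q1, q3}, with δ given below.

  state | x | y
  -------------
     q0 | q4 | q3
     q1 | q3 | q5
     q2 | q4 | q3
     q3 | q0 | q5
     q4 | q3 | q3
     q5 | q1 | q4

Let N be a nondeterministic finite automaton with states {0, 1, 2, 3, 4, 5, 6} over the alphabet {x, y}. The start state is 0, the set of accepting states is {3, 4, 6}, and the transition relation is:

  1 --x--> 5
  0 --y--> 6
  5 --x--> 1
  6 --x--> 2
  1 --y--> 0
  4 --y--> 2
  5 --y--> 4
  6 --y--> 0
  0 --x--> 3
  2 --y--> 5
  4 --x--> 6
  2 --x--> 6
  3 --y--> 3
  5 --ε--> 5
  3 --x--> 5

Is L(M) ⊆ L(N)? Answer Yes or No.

No

The string xx is in L(M) but not in L(N).
So L(M) ⊄ L(N).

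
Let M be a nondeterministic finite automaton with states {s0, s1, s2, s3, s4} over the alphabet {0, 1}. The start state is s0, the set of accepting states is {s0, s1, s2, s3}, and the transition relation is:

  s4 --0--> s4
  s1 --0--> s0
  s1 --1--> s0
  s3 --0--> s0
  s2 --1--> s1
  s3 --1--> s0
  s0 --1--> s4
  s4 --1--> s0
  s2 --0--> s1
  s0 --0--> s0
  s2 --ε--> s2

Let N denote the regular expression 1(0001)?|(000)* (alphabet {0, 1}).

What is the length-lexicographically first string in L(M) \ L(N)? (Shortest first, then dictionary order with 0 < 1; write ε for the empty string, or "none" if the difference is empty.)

0

The string 0 is accepted by M but not by N.
No shorter string lies in the difference, and 0 is the lexicographically first length-1 string in L(M) \ L(N).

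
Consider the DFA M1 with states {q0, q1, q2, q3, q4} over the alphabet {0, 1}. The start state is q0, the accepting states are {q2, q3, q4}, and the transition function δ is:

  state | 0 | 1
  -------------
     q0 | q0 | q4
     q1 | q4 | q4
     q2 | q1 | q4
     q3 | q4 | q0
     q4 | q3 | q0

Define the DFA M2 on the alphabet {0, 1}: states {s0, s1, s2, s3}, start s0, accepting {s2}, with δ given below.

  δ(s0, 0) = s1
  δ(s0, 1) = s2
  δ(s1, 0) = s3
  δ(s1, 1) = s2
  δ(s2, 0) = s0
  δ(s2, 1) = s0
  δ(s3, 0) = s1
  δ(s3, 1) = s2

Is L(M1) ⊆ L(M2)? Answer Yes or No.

The string 10 is in L(M1) but not in L(M2).
So L(M1) ⊄ L(M2).

No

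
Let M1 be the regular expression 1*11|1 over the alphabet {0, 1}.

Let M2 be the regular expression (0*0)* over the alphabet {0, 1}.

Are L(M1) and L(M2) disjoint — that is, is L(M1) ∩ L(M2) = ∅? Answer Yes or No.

Converting the expression M1 to a DFA (subset construction, then merging equivalent states) gives the minimal DFA with states {r0, r1, r2}, start state r0, accepting states {r2} and transitions r0: 0→r1, 1→r2; r1: 0→r1, 1→r1; r2: 0→r1, 1→r2.
Converting the expression M2 to a DFA (subset construction, then merging equivalent states) gives the minimal DFA with states {t0, t1}, start state t0, accepting states {t0} and transitions t0: 0→t0, 1→t1; t1: 0→t1, 1→t1.
Exploring the product automaton M1 × M2 from the start pair (r0, t0), following both machines on each input symbol, reaches 4 state pairs: (r0, t0), (r1, t0), (r2, t1), (r1, t1).
M1 accepts in {r2} and M2 accepts in {t0}; no reachable pair has both components accepting, so no string drives both machines to acceptance simultaneously and L(M1) ∩ L(M2) = ∅.
So no string is accepted by both, and the intersection is empty.

Yes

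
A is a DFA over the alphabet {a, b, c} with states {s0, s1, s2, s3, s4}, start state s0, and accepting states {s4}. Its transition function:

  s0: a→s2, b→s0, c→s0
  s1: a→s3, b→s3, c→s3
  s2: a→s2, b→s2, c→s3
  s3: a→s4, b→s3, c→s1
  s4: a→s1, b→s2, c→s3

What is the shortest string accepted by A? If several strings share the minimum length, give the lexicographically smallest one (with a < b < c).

aca

A breadth-first search from s0 reaches an accepting state first via the path s0 → s2 → s3 → s4 on input aca.
No string of length < 3 is accepted (BFS exhausts all shorter strings without reaching an accepting state), and aca is the lexicographically least accepting string of length 3.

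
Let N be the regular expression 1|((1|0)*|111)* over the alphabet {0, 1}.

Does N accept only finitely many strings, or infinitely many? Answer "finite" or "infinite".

The expression contains a Kleene star applied to a subexpression that matches at least one nonempty string, so it matches strings of unbounded length.
Hence L(N) is infinite.

infinite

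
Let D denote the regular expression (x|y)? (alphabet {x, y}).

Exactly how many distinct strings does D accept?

3

The expression has no Kleene star, so L(D) is finite. Expanding the alternatives gives {ε, x, y}.
That is 1 of length 0, 2 of length 1: 3 strings in all.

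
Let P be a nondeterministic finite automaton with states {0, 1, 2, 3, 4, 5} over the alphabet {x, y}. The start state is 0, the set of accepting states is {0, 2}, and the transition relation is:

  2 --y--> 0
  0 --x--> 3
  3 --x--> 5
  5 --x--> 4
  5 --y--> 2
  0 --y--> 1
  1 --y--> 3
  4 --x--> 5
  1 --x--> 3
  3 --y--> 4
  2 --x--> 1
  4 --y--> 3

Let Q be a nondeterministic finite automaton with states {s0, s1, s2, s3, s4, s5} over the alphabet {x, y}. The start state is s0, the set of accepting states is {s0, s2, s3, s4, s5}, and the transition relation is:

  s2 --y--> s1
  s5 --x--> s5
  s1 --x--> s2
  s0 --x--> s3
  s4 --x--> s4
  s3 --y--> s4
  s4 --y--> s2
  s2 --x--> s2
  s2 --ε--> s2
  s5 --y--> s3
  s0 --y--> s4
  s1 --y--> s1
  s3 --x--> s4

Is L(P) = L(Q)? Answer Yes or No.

The string xxyy is accepted by P but rejected by Q.
So L(P) ≠ L(Q).

No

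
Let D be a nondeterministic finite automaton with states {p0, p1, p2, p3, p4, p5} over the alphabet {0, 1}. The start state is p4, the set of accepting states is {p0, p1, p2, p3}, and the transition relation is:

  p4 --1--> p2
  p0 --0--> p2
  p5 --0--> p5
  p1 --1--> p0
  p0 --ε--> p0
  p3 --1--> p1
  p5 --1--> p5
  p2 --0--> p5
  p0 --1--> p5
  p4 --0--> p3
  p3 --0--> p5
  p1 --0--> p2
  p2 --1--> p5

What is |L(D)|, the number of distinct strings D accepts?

The useful subgraph on states {p0, p1, p2, p3, p4} is acyclic, so L(D) is finite; the longest accepting path visits 5 useful states, giving maximum string length 4.
Counting accepting paths from p4 by length: 2 of length 1, 1 of length 2, 2 of length 3, 1 of length 4. Total 6.

6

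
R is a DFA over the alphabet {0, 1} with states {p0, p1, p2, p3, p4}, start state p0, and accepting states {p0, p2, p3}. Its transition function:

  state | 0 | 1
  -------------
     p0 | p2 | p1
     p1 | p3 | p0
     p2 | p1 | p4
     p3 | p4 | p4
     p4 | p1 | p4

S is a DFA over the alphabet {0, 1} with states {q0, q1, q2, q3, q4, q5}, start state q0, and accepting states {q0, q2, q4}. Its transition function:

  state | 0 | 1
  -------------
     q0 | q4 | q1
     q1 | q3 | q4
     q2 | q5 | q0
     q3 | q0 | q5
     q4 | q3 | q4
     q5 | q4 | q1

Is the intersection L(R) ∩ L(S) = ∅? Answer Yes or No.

No

The empty string ε is accepted by both R and S.
Hence L(R) ∩ L(S) ≠ ∅.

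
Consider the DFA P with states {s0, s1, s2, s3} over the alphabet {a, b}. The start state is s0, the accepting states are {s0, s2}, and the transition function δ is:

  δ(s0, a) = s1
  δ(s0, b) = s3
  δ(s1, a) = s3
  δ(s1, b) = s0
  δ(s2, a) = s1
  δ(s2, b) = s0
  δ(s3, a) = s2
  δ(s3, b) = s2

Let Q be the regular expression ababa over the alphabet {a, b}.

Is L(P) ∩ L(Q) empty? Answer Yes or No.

Yes

Converting the expression Q to a DFA (subset construction, then merging equivalent states) gives the minimal DFA with states {q0, q1, q2, q3, q4, q5, q6}, start state q0, accepting states {q6} and transitions q0: a→q1, b→q2; q1: a→q2, b→q3; q2: a→q2, b→q2; q3: a→q4, b→q2; q4: a→q2, b→q5; q5: a→q6, b→q2; q6: a→q2, b→q2.
Exploring the product automaton P × Q from the start pair (s0, q0), following both machines on each input symbol, reaches 10 state pairs: (s0, q0), (s1, q1), (s3, q2), (s0, q3), (s2, q2), (s1, q4), (s1, q2), (s0, q2), (s0, q5), (s1, q6).
P accepts in {s0, s2} and Q accepts in {q6}; no reachable pair has both components accepting, so no string drives both machines to acceptance simultaneously and L(P) ∩ L(Q) = ∅.
So no string is accepted by both, and the intersection is empty.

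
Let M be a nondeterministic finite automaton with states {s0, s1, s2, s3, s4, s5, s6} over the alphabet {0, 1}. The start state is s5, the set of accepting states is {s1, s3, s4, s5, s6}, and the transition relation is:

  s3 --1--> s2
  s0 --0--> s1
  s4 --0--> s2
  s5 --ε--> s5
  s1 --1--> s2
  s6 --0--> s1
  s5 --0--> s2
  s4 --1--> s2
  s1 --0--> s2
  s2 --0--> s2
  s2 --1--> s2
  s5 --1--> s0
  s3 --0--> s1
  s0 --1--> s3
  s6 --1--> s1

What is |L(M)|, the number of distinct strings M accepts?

4

The useful subgraph on states {s0, s1, s3, s5} is acyclic, so L(M) is finite; the longest accepting path visits 4 useful states, giving maximum string length 3.
Counting accepting paths from s5 by length: 1 of length 0, 2 of length 2, 1 of length 3. Total 4.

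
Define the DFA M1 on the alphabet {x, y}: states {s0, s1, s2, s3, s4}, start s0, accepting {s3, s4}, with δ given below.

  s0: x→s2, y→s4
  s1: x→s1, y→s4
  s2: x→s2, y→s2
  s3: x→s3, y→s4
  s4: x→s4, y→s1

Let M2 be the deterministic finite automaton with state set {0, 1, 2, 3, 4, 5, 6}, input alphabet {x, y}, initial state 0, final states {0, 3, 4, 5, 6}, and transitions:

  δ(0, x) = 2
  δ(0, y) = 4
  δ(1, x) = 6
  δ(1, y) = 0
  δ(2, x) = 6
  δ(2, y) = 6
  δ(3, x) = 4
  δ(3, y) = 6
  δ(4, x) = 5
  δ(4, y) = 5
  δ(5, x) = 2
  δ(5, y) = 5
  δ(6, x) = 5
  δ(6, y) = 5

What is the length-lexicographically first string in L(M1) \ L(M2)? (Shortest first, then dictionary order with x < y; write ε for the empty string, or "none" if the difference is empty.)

The string yxx is accepted by M1 but not by M2.
No shorter string lies in the difference, and yxx is the lexicographically first length-3 string in L(M1) \ L(M2).

yxx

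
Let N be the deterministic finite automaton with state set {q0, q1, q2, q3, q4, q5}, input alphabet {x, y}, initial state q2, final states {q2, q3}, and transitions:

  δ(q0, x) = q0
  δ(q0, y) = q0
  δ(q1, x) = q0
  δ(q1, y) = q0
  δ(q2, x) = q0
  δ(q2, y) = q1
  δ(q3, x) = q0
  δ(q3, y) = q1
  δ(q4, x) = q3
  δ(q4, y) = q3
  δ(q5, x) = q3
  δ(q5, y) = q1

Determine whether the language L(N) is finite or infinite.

finite

The useful states (reachable from q2 and able to reach an accepting state) are {q2}.
Restricted to these states the transition graph has no cycle, so every accepting path has bounded length and L is finite.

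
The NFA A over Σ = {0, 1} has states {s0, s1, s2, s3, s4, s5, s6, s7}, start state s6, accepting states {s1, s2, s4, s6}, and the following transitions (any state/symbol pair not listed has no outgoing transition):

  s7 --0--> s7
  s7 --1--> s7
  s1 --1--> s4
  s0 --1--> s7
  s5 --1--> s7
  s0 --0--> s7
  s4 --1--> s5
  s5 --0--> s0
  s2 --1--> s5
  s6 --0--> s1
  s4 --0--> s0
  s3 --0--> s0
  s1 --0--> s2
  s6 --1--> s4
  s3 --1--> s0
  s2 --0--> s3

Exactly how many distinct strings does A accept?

The useful subgraph on states {s1, s2, s4, s6} is acyclic, so L(A) is finite; the longest accepting path visits 3 useful states, giving maximum string length 2.
Counting accepting paths from s6 by length: 1 of length 0, 2 of length 1, 2 of length 2. Total 5.

5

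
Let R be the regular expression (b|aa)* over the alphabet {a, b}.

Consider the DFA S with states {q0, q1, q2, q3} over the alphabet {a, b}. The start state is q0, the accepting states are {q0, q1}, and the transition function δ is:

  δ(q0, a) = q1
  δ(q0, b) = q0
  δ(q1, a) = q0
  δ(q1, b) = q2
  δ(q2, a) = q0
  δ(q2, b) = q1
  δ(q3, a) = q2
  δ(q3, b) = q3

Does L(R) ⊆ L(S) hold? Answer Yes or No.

Converting the expression R to a DFA (subset construction, then merging equivalent states) gives the minimal DFA with states {r0, r1, r2}, start state r0, accepting states {r0} and transitions r0: a→r1, b→r0; r1: a→r0, b→r2; r2: a→r2, b→r2.
Exploring the product automaton R × S from the start pair (r0, q0), following both machines on each input symbol, reaches 5 state pairs: (r0, q0), (r1, q1), (r2, q2), (r2, q0), (r2, q1).
R accepts in {r0} and S accepts in {q0, q1}. The reachable pairs whose R-component is accepting are (r0, q0); in each of them the S-component is accepting too, so the product for L(R) \ L(S) (R-component accepting, S-component rejecting) has no reachable accepting pair and the difference is empty.
Hence every string in L(R) is also in L(S).

Yes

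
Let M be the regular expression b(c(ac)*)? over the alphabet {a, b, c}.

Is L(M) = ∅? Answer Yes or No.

The string b matches the expression, so it belongs to L(M).
Since L(M) contains at least one string, it is not empty.

No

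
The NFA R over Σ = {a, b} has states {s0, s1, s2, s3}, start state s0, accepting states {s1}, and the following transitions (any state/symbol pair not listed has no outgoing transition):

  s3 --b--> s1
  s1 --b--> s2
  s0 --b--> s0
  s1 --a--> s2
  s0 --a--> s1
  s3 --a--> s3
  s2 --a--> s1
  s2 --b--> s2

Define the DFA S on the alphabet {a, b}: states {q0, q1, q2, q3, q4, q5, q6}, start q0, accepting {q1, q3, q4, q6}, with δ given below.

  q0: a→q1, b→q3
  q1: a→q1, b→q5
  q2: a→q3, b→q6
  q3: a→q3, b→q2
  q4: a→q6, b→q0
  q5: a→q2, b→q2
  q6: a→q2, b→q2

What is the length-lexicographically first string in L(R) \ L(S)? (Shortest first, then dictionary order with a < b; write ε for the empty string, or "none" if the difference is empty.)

The string aba is accepted by R but not by S.
No shorter string lies in the difference, and aba is the lexicographically first length-3 string in L(R) \ L(S).

aba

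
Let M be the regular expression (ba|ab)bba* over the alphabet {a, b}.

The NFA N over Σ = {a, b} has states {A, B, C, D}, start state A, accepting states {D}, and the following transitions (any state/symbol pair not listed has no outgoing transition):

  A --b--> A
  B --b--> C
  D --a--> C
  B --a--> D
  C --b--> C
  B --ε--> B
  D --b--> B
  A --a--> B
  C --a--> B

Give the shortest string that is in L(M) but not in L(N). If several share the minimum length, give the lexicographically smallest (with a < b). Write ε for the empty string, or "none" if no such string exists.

abbb

The string abbb is accepted by M but not by N.
No shorter string lies in the difference, and abbb is the lexicographically first length-4 string in L(M) \ L(N).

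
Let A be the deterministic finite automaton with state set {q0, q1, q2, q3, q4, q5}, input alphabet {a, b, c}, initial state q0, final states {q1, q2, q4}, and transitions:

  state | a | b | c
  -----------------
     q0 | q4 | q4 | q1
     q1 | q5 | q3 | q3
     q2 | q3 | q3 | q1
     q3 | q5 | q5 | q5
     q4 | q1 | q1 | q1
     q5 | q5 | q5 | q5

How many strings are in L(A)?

The useful subgraph on states {q0, q1, q4} is acyclic, so L(A) is finite; the longest accepting path visits 3 useful states, giving maximum string length 2.
Counting accepting paths from q0 by length: 3 of length 1, 6 of length 2. Total 9.

9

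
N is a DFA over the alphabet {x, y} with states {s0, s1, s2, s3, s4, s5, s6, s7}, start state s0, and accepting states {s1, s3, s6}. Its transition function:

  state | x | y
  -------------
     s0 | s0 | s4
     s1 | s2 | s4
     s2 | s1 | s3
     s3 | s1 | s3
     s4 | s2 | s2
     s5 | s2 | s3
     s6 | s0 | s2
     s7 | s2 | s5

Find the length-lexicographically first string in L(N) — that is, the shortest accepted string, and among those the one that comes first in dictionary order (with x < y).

yxx

A breadth-first search from s0 reaches an accepting state first via the path s0 → s4 → s2 → s1 on input yxx.
No string of length < 3 is accepted (BFS exhausts all shorter strings without reaching an accepting state), and yxx is the lexicographically least accepting string of length 3.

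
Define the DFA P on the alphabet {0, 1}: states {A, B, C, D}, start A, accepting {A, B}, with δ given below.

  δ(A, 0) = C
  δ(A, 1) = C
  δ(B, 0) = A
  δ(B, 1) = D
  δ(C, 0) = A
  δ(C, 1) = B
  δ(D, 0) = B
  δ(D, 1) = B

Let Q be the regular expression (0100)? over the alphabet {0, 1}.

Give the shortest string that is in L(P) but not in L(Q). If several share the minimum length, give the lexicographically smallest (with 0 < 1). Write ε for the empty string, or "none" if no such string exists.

The string 00 is accepted by P but not by Q.
No shorter string lies in the difference, and 00 is the lexicographically first length-2 string in L(P) \ L(Q).

00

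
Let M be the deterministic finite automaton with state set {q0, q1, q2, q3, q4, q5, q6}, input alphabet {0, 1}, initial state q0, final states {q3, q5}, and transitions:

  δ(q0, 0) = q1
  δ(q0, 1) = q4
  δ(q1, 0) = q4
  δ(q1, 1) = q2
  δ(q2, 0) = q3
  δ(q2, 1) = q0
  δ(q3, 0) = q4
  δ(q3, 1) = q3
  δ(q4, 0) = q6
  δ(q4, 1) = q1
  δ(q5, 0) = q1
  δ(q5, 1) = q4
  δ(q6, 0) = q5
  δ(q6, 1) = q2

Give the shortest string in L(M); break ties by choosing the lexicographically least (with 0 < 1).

010

A breadth-first search from q0 reaches an accepting state first via the path q0 → q1 → q2 → q3 on input 010.
No string of length < 3 is accepted (BFS exhausts all shorter strings without reaching an accepting state), and 010 is the lexicographically least accepting string of length 3.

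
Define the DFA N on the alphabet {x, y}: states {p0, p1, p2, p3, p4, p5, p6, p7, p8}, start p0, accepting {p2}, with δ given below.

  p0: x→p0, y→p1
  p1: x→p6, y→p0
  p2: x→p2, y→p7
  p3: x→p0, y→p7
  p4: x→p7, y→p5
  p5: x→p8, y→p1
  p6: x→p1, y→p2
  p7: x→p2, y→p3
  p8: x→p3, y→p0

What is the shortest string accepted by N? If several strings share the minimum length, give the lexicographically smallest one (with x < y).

yxy

A breadth-first search from p0 reaches an accepting state first via the path p0 → p1 → p6 → p2 on input yxy.
No string of length < 3 is accepted (BFS exhausts all shorter strings without reaching an accepting state), and yxy is the lexicographically least accepting string of length 3.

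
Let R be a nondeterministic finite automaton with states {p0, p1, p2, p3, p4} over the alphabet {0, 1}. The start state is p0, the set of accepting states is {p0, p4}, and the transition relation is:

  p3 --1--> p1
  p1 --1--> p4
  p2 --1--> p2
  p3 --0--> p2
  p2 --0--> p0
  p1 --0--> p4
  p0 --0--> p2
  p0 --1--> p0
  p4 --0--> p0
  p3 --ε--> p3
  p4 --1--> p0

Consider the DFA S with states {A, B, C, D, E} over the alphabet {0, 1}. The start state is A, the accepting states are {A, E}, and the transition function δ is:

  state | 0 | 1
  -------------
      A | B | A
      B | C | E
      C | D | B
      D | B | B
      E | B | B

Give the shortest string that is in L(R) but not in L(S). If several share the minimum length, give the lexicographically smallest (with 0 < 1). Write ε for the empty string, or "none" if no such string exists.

00

The string 00 is accepted by R but not by S.
No shorter string lies in the difference, and 00 is the lexicographically first length-2 string in L(R) \ L(S).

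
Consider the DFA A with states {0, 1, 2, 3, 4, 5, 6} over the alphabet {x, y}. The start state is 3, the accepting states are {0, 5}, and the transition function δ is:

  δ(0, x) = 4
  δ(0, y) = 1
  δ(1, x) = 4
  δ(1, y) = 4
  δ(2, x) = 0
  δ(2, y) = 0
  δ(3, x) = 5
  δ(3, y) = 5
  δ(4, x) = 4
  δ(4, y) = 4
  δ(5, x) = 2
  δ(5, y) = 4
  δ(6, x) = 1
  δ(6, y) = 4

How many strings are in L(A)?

The useful subgraph on states {0, 2, 3, 5} is acyclic, so L(A) is finite; the longest accepting path visits 4 useful states, giving maximum string length 3.
Counting accepting paths from 3 by length: 2 of length 1, 4 of length 3. Total 6.

6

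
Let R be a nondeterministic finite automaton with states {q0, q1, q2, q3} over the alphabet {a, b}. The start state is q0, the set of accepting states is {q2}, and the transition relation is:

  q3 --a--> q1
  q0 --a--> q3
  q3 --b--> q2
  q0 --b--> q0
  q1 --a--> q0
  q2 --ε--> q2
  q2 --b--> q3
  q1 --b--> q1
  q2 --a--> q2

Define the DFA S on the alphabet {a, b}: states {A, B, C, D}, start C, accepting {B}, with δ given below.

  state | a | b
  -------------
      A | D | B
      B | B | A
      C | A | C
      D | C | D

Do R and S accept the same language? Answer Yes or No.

Exploring the product automaton R × S from the start pair (q0, C), following both machines on each input symbol, reaches 4 state pairs: (q0, C), (q3, A), (q1, D), (q2, B).
R accepts in {q2} and S accepts in {B}. In every reachable pair the two components are either both accepting — (q2, B) — or both non-accepting, so no string is accepted by exactly one of the machines: L(R) \ L(S) and L(S) \ L(R) are both empty.
Hence every string is accepted by R iff it is accepted by S, and the two languages coincide.

Yes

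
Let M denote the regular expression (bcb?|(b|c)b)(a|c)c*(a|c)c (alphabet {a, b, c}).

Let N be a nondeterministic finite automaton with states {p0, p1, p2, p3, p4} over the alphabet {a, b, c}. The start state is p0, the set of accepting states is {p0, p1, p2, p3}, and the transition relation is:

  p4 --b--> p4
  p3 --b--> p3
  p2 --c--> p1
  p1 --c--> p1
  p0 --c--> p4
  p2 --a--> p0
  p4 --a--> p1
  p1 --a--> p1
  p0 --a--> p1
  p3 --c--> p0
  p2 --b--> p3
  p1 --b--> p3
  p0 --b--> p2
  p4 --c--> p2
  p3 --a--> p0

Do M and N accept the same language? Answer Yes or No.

No

The string cbcac is accepted by M but rejected by N.
So L(M) ≠ L(N).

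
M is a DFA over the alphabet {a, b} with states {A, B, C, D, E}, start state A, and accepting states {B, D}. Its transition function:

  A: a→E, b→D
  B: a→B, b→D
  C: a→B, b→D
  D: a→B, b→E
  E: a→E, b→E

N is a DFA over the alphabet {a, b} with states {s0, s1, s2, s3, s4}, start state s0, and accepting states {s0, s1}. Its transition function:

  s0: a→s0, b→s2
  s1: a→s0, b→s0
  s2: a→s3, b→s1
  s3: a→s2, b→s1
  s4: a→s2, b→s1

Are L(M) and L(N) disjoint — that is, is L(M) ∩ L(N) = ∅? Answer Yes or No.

The string bab is accepted by both M and N.
Hence L(M) ∩ L(N) ≠ ∅.

No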